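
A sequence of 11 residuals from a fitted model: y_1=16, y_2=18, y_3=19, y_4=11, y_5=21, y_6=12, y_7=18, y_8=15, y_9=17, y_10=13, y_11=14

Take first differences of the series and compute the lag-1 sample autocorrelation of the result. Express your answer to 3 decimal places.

-0.846

First differences Δy: 2, 1, -8, 10, -9, 6, -3, 2, -4, 1
Mean of differences = -0.2000
Numerator Σ(Δy_t−Δȳ)(Δy_{t+1}−Δȳ) = -267.0400
Denominator Σ(Δy_t−Δȳ)² = 315.6000
r_1(Δy) = -267.0400 / 315.6000 = -0.846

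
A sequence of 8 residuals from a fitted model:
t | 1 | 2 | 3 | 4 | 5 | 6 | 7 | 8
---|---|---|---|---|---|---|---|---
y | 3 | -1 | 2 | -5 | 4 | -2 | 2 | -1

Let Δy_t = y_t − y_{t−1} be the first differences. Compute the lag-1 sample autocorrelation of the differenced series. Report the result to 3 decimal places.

First differences Δy: -4, 3, -7, 9, -6, 4, -3
Mean of differences = -0.5714
Numerator Σ(Δy_t−Δȳ)(Δy_{t+1}−Δȳ) = -184.6122
Denominator Σ(Δy_t−Δȳ)² = 213.7143
r_1(Δy) = -184.6122 / 213.7143 = -0.864

-0.864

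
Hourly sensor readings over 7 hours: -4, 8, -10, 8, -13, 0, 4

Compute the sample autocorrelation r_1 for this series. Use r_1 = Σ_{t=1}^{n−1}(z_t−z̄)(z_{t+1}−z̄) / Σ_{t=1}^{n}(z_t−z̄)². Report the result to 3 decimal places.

-0.720

Mean z̄ = (-4 + 8 − 10 + 8 − 13 + 0 + 4)/7 = -1.0000
Σ(z_t−z̄)(z_{t+1}−z̄) = (-27.0000) + (-81.0000) + (-81.0000) + (-108.0000) + (-12.0000) + (5.0000) = -304.0000
Denominator Σ(z_t−z̄)² = 422.0000
r_1 = -304.0000 / 422.0000 = -0.720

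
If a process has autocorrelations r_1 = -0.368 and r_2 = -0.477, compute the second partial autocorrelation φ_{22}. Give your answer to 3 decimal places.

-0.708

φ_{22} = (r_2 − r_1²) / (1 − r_1²)
r_1² = (-0.368)² = 0.135424
Numerator = -0.477 − 0.1354 = -0.6124; denominator = 1 − 0.1354 = 0.8646
φ_{22} = -0.6124 / 0.8646 = -0.708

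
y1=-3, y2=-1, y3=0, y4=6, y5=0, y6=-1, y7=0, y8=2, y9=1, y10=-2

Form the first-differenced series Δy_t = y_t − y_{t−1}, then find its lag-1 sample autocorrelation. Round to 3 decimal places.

First differences Δy: 2, 1, 6, -6, -1, 1, 2, -1, -3
Mean of differences = 0.1111
Numerator Σ(Δy_t−Δȳ)(Δy_{t+1}−Δȳ) = -20.2346
Denominator Σ(Δy_t−Δȳ)² = 92.8889
r_1(Δy) = -20.2346 / 92.8889 = -0.218

-0.218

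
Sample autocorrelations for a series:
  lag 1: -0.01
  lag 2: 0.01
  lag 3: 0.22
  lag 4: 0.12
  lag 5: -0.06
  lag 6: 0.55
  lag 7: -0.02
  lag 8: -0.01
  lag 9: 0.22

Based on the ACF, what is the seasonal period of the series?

6

The largest autocorrelation is r_6 = 0.55; the remaining lags stay at or below 0.22.
The dominant spike at lag 6 indicates a seasonal period of 6.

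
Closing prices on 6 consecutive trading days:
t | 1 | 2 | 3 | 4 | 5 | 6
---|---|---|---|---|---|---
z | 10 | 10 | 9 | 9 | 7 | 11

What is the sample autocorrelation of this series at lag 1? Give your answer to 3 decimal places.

Mean z̄ = (10 + 10 + 9 + 9 + 7 + 11)/6 = 9.3333
Deviations from mean: 0.6667, 0.6667, -0.3333, -0.3333, -2.3333, 1.6667
Σ(z_t−z̄)(z_{t+1}−z̄) = (0.4444) + (-0.2222) + (0.1111) + (0.7778) + (-3.8889) = -2.7778
Denominator Σ(z_t−z̄)² = 9.3333
r_1 = -2.7778 / 9.3333 = -0.298

-0.298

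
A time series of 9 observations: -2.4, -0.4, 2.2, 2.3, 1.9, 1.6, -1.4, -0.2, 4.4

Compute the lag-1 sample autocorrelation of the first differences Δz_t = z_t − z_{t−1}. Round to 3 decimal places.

0.203

First differences Δz: 2.0, 2.6, 0.1, -0.4, -0.3, -3.0, 1.2, 4.6
Mean of differences = 0.8500
Numerator Σ(Δz_t−Δz̄)(Δz_{t+1}−Δz̄) = 7.4675
Denominator Σ(Δz_t−Δz̄)² = 36.8400
r_1(Δz) = 7.4675 / 36.8400 = 0.203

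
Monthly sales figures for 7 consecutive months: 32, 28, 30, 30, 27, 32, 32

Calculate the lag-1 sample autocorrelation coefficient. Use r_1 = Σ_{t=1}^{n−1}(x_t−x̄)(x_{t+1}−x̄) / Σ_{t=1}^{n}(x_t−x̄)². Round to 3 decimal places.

Mean x̄ = (32 + 28 + 30 + 30 + 27 + 32 + 32)/7 = 30.1429
Deviations from mean: 1.8571, -2.1429, -0.1429, -0.1429, -3.1429, 1.8571, 1.8571
Numerator Σ_{t=1}^{6}(x_t−x̄)(x_{t+1}−x̄) = -5.5918
Denominator Σ(x_t−x̄)² = 24.8571
r_1 = -5.5918 / 24.8571 = -0.225

-0.225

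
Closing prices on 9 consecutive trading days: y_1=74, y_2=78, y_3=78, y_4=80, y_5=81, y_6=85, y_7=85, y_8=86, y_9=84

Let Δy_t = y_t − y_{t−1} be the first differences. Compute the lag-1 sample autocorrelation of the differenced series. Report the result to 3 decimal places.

-0.256

First differences Δy: 4, 0, 2, 1, 4, 0, 1, -2
Mean of differences = 1.2500
Numerator Σ(Δy_t−Δȳ)(Δy_{t+1}−Δȳ) = -7.5625
Denominator Σ(Δy_t−Δȳ)² = 29.5000
r_1(Δy) = -7.5625 / 29.5000 = -0.256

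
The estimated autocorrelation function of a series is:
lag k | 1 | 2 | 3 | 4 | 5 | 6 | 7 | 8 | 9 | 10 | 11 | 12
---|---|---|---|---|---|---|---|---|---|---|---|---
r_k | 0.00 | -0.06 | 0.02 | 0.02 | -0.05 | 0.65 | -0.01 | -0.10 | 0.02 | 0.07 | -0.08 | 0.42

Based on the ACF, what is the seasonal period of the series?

6

The largest autocorrelation is r_6 = 0.65, with a weaker echo at lag 12 (0.42); the remaining lags stay at or below 0.07.
The dominant spike at lag 6 indicates a seasonal period of 6.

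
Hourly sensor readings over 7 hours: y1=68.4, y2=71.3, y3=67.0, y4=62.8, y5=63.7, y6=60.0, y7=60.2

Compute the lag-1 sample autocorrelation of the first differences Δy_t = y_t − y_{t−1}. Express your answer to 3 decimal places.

-0.409

First differences Δy: 2.9, -4.3, -4.2, 0.9, -3.7, 0.2
Mean of differences = -1.3667
Numerator Σ(Δy_t−Δȳ)(Δy_{t+1}−Δȳ) = -19.5711
Denominator Σ(Δy_t−Δȳ)² = 47.8733
r_1(Δy) = -19.5711 / 47.8733 = -0.409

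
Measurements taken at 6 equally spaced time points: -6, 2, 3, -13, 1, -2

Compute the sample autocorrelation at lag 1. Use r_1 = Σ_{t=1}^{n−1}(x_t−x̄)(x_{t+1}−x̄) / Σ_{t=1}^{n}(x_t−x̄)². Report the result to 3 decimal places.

-0.451

Mean x̄ = (-6 + 2 + 3 − 13 + 1 − 2)/6 = -2.5000
Numerator Σ_{t=1}^{5}(x_t−x̄)(x_{t+1}−x̄) = -83.7500
Denominator Σ(x_t−x̄)² = 185.5000
r_1 = -83.7500 / 185.5000 = -0.451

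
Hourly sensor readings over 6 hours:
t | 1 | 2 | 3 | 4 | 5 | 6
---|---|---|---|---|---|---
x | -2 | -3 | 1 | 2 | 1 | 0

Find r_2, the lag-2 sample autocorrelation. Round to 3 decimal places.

Mean x̄ = (-2 − 3 + 1 + 2 + 1 + 0)/6 = -0.1667
Deviations from mean: -1.8333, -2.8333, 1.1667, 2.1667, 1.1667, 0.1667
Numerator Σ_{t=1}^{4}(x_t−x̄)(x_{t+2}−x̄) = -6.5556
Denominator Σ(x_t−x̄)² = 18.8333
r_2 = -6.5556 / 18.8333 = -0.348

-0.348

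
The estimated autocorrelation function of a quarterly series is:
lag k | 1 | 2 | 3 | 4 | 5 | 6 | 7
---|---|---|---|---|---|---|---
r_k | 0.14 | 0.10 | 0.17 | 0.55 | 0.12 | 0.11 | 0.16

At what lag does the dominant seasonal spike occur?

4

The largest autocorrelation is r_4 = 0.55; the remaining lags stay at or below 0.17.
The dominant spike at lag 4 indicates a seasonal period of 4.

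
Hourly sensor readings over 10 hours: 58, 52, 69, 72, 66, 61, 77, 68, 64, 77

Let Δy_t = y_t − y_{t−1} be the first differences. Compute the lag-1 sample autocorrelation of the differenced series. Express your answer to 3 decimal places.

First differences Δy: -6, 17, 3, -6, -5, 16, -9, -4, 13
Mean of differences = 2.1111
Numerator Σ(Δy_t−Δȳ)(Δy_{t+1}−Δȳ) = -308.7901
Denominator Σ(Δy_t−Δȳ)² = 876.8889
r_1(Δy) = -308.7901 / 876.8889 = -0.352

-0.352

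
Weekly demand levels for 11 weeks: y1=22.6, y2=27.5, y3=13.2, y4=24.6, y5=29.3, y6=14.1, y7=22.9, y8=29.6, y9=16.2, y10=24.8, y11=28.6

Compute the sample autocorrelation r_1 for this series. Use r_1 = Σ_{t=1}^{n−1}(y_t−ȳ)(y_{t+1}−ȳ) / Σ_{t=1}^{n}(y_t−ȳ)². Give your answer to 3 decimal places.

Mean ȳ = (22.6 + 27.5 + 13.2 + 24.6 + 29.3 + 14.1 + 22.9 + 29.6 + 16.2 + 24.8 + 28.6)/11 = 23.0364
Numerator Σ_{t=1}^{10}(y_t−ȳ)(y_{t+1}−ȳ) = -154.2068
Denominator Σ(y_t−ȳ)² = 362.3055
r_1 = -154.2068 / 362.3055 = -0.426

-0.426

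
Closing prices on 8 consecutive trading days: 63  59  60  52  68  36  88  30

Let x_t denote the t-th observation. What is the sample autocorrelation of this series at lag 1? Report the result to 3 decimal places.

Mean x̄ = (63 + 59 + 60 + 52 + 68 + 36 + 88 + 30)/8 = 57.0000
Deviations from mean: 6.0000, 2.0000, 3.0000, -5.0000, 11.0000, -21.0000, 31.0000, -27.0000
Σ(x_t−x̄)(x_{t+1}−x̄) = (12.0000) + (6.0000) + (-15.0000) + (-55.0000) + (-231.0000) + (-651.0000) + (-837.0000) = -1771.0000
Denominator Σ(x_t−x̄)² = 2326.0000
r_1 = -1771.0000 / 2326.0000 = -0.761

-0.761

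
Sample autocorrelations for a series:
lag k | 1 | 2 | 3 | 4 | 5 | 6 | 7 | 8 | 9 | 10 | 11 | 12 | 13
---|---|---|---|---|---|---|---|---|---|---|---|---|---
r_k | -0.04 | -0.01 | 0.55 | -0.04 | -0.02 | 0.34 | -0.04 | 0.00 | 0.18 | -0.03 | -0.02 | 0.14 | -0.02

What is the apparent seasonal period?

3

The largest autocorrelation is r_3 = 0.55, with weaker echoes at lags 6 (0.34) and 9 (0.18); the remaining lags stay at or below 0.14.
The dominant spike at lag 3 indicates a seasonal period of 3.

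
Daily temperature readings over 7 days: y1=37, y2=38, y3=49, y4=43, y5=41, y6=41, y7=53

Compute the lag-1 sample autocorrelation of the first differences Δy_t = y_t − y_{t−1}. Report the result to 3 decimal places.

First differences Δy: 1, 11, -6, -2, 0, 12
Mean of differences = 2.6667
Numerator Σ(Δy_t−Δȳ)(Δy_{t+1}−Δȳ) = -58.1111
Denominator Σ(Δy_t−Δȳ)² = 263.3333
r_1(Δy) = -58.1111 / 263.3333 = -0.221

-0.221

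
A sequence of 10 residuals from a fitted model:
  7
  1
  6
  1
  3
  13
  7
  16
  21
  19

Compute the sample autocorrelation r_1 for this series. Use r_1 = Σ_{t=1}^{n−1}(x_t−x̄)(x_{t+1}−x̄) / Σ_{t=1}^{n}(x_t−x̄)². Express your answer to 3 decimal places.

Mean x̄ = (7 + 1 + 6 + 1 + 3 + 13 + 7 + 16 + 21 + 19)/10 = 9.4000
Numerator Σ_{t=1}^{9}(x_t−x̄)(x_{t+1}−x̄) = 271.4400
Denominator Σ(x_t−x̄)² = 488.4000
r_1 = 271.4400 / 488.4000 = 0.556

0.556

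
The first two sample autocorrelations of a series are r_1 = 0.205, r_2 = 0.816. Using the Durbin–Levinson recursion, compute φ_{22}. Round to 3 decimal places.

0.808

φ_{22} = (r_2 − r_1²) / (1 − r_1²)
r_1² = (0.205)² = 0.042025
Numerator = 0.816 − 0.0420 = 0.7740; denominator = 1 − 0.0420 = 0.9580
φ_{22} = 0.7740 / 0.9580 = 0.808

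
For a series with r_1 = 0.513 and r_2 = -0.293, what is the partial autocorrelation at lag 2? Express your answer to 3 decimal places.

-0.755

φ_{22} = (r_2 − r_1²) / (1 − r_1²)
r_1² = (0.513)² = 0.263169
Numerator = -0.293 − 0.2632 = -0.5562; denominator = 1 − 0.2632 = 0.7368
φ_{22} = -0.5562 / 0.7368 = -0.755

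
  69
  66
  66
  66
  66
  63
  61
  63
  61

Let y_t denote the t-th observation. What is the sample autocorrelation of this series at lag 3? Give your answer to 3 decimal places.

0.076

Mean ȳ = (69 + 66 + 66 + 66 + 66 + 63 + 61 + 63 + 61)/9 = 64.5556
Σ(y_t−ȳ)(y_{t+3}−ȳ) = (6.4198) + (2.0864) + (-2.2469) + (-5.1358) + (-2.2469) + (5.5309) = 4.4074
Denominator Σ(y_t−ȳ)² = 58.2222
r_3 = 4.4074 / 58.2222 = 0.076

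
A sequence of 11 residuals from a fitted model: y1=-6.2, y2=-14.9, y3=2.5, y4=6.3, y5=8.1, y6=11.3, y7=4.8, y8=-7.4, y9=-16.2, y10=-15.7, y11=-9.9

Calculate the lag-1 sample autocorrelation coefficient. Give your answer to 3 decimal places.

0.641

Mean ȳ = (-6.2 − 14.9 + 2.5 + 6.3 + 8.1 + 11.3 + 4.8 − 7.4 − 16.2 − 15.7 − 9.9)/11 = -3.3909
Numerator Σ_{t=1}^{10}(y_t−ȳ)(y_{t+1}−ȳ) = 678.4245
Denominator Σ(y_t−ȳ)² = 1057.9491
r_1 = 678.4245 / 1057.9491 = 0.641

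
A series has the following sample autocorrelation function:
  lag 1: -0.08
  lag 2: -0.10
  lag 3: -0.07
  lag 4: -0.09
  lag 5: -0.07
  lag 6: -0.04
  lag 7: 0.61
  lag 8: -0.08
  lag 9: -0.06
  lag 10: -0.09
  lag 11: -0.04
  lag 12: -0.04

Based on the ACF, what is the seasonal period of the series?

7

The largest autocorrelation is r_7 = 0.61; the remaining lags stay at or below -0.04.
The dominant spike at lag 7 indicates a seasonal period of 7.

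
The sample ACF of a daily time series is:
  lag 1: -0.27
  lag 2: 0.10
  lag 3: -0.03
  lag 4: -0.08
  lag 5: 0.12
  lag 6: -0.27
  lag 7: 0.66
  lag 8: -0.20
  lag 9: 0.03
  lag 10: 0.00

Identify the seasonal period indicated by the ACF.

The largest autocorrelation is r_7 = 0.66; the remaining lags stay at or below 0.12.
The dominant spike at lag 7 indicates a seasonal period of 7.

7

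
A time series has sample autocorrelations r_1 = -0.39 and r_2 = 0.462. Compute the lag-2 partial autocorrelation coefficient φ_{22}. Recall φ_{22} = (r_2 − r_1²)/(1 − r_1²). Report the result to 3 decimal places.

φ_{22} = (r_2 − r_1²) / (1 − r_1²)
r_1² = (-0.39)² = 0.1521
Numerator = 0.462 − 0.1521 = 0.3099; denominator = 1 − 0.1521 = 0.8479
φ_{22} = 0.3099 / 0.8479 = 0.365

0.365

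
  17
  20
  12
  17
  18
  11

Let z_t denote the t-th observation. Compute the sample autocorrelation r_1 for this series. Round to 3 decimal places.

-0.374

Mean z̄ = (17 + 20 + 12 + 17 + 18 + 11)/6 = 15.8333
Deviations from mean: 1.1667, 4.1667, -3.8333, 1.1667, 2.1667, -4.8333
Σ(z_t−z̄)(z_{t+1}−z̄) = (4.8611) + (-15.9722) + (-4.4722) + (2.5278) + (-10.4722) = -23.5278
Denominator Σ(z_t−z̄)² = 62.8333
r_1 = -23.5278 / 62.8333 = -0.374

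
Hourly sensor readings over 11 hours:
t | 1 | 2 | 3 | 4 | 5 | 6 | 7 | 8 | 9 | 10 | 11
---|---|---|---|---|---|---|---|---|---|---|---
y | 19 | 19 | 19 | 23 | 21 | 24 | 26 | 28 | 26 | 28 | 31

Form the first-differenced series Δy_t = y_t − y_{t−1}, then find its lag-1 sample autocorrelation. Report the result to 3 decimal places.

First differences Δy: 0, 0, 4, -2, 3, 2, 2, -2, 2, 3
Mean of differences = 1.2000
Numerator Σ(Δy_t−Δȳ)(Δy_{t+1}−Δȳ) = -18.2400
Denominator Σ(Δy_t−Δȳ)² = 39.6000
r_1(Δy) = -18.2400 / 39.6000 = -0.461

-0.461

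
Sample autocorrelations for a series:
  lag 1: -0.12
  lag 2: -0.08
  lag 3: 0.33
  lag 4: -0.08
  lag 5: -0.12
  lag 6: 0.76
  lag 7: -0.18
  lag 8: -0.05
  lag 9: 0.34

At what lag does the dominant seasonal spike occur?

6

The largest autocorrelation is r_6 = 0.76; the remaining lags stay at or below 0.34.
The dominant spike at lag 6 indicates a seasonal period of 6.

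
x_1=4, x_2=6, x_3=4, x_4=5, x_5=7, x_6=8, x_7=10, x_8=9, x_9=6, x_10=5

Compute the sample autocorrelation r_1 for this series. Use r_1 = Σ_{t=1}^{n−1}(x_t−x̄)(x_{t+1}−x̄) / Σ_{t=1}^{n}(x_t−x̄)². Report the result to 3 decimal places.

0.522

Mean x̄ = (4 + 6 + 4 + 5 + 7 + 8 + 10 + 9 + 6 + 5)/10 = 6.4000
Numerator Σ_{t=1}^{9}(x_t−x̄)(x_{t+1}−x̄) = 20.0400
Denominator Σ(x_t−x̄)² = 38.4000
r_1 = 20.0400 / 38.4000 = 0.522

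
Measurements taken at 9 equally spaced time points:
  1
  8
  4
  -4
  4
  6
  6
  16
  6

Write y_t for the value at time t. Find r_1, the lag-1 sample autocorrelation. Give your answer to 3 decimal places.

0.103

Mean ȳ = (1 + 8 + 4 − 4 + 4 + 6 + 6 + 16 + 6)/9 = 5.2222
Numerator Σ_{t=1}^{8}(y_t−ȳ)(y_{t+1}−ȳ) = 23.8395
Denominator Σ(y_t−ȳ)² = 231.5556
r_1 = 23.8395 / 231.5556 = 0.103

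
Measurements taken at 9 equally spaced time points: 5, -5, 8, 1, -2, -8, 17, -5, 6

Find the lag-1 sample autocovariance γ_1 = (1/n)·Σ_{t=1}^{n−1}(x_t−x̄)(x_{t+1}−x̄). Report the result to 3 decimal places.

-34.322

Mean x̄ = (5 − 5 + 8 + 1 − 2 − 8 + 17 − 5 + 6)/9 = 1.8889
Σ_{t=1}^{8}(x_t−x̄)(x_{t+1}−x̄) = -308.9012
γ_1 = -308.9012 / 9 = -34.322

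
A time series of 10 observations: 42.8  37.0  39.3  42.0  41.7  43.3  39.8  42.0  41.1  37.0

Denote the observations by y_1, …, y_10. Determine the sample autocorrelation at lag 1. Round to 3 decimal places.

Mean ȳ = (42.8 + 37.0 + 39.3 + 42.0 + 41.7 + 43.3 + 39.8 + 42.0 + 41.1 + 37.0)/10 = 40.6000
Numerator Σ_{t=1}^{9}(y_t−ȳ)(y_{t+1}−ȳ) = -4.9300
Denominator Σ(y_t−ȳ)² = 45.7600
r_1 = -4.9300 / 45.7600 = -0.108

-0.108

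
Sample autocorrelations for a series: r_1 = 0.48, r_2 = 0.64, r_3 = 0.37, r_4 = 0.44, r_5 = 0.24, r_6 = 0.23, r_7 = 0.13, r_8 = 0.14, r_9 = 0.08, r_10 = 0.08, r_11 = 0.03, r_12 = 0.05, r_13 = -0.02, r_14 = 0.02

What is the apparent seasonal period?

The largest autocorrelation is r_2 = 0.64; the remaining lags stay at or below 0.48.
The dominant spike at lag 2 indicates a seasonal period of 2.

2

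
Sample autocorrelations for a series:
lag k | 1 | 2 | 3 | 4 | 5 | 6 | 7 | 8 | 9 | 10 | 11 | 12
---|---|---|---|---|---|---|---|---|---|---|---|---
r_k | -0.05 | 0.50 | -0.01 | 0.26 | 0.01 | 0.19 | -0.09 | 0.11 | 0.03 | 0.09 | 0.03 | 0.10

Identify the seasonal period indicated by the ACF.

2

The largest autocorrelation is r_2 = 0.50, with weaker echoes at lags 4 (0.26) and 6 (0.19); the remaining lags stay at or below 0.11.
The dominant spike at lag 2 indicates a seasonal period of 2.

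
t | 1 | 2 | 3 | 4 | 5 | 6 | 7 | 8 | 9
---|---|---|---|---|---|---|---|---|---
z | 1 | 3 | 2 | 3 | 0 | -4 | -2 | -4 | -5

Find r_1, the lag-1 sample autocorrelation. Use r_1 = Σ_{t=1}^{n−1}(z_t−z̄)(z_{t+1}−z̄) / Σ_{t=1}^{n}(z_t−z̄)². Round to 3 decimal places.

0.615

Mean z̄ = (1 + 3 + 2 + 3 + 0 − 4 − 2 − 4 − 5)/9 = -0.6667
Numerator Σ_{t=1}^{8}(z_t−z̄)(z_{t+1}−z̄) = 49.2222
Denominator Σ(z_t−z̄)² = 80.0000
r_1 = 49.2222 / 80.0000 = 0.615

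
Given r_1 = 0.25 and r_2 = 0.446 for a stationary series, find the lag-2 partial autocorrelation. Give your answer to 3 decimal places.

0.409

φ_{22} = (r_2 − r_1²) / (1 − r_1²)
r_1² = (0.25)² = 0.0625
Numerator = 0.446 − 0.0625 = 0.3835; denominator = 1 − 0.0625 = 0.9375
φ_{22} = 0.3835 / 0.9375 = 0.409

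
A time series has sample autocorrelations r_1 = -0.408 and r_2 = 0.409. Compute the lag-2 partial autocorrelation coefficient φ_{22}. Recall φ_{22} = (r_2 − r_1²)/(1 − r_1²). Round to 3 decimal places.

0.291

φ_{22} = (r_2 − r_1²) / (1 − r_1²)
r_1² = (-0.408)² = 0.166464
Numerator = 0.409 − 0.1665 = 0.2425; denominator = 1 − 0.1665 = 0.8335
φ_{22} = 0.2425 / 0.8335 = 0.291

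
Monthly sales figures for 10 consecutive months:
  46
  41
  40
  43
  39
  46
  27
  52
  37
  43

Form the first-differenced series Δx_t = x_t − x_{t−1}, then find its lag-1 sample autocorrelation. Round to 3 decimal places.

First differences Δx: -5, -1, 3, -4, 7, -19, 25, -15, 6
Mean of differences = -0.3333
Numerator Σ(Δx_t−Δx̄)(Δx_{t+1}−Δx̄) = -1112.4444
Denominator Σ(Δx_t−Δx̄)² = 1346.0000
r_1(Δx) = -1112.4444 / 1346.0000 = -0.826

-0.826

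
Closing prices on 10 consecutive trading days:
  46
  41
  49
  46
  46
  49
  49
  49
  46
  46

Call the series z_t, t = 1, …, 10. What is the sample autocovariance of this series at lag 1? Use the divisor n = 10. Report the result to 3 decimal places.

Mean z̄ = (46 + 41 + 49 + 46 + 46 + 49 + 49 + 49 + 46 + 46)/10 = 46.7000
Σ_{t=1}^{9}(z_t−z̄)(z_{t+1}−z̄) = -2.3900
γ_1 = -2.3900 / 10 = -0.239

-0.239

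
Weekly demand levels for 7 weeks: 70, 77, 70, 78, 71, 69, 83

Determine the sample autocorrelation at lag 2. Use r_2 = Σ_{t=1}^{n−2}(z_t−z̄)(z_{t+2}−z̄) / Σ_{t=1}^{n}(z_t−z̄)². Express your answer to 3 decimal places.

Mean z̄ = (70 + 77 + 70 + 78 + 71 + 69 + 83)/7 = 74.0000
Numerator Σ_{t=1}^{5}(z_t−z̄)(z_{t+2}−z̄) = -7.0000
Denominator Σ(z_t−z̄)² = 172.0000
r_2 = -7.0000 / 172.0000 = -0.041

-0.041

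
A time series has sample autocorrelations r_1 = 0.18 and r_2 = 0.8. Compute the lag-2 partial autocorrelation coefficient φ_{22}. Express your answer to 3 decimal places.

0.793

φ_{22} = (r_2 − r_1²) / (1 − r_1²)
r_1² = (0.18)² = 0.0324
Numerator = 0.8 − 0.0324 = 0.7676; denominator = 1 − 0.0324 = 0.9676
φ_{22} = 0.7676 / 0.9676 = 0.793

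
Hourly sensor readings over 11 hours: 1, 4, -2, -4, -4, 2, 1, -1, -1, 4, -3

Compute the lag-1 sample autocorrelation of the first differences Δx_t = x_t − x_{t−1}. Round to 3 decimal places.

First differences Δx: 3, -6, -2, 0, 6, -1, -2, 0, 5, -7
Mean of differences = -0.4000
Numerator Σ(Δx_t−Δx̄)(Δx_{t+1}−Δx̄) = -45.1600
Denominator Σ(Δx_t−Δx̄)² = 162.4000
r_1(Δx) = -45.1600 / 162.4000 = -0.278

-0.278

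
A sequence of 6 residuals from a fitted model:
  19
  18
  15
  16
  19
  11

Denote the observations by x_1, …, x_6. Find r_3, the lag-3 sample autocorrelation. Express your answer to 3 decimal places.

0.225

Mean x̄ = (19 + 18 + 15 + 16 + 19 + 11)/6 = 16.3333
Σ(x_t−x̄)(x_{t+3}−x̄) = (-0.8889) + (4.4444) + (7.1111) = 10.6667
Denominator Σ(x_t−x̄)² = 47.3333
r_3 = 10.6667 / 47.3333 = 0.225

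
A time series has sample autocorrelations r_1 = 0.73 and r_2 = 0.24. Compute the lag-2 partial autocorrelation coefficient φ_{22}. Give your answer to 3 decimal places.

φ_{22} = (r_2 − r_1²) / (1 − r_1²)
r_1² = (0.73)² = 0.5329
Numerator = 0.24 − 0.5329 = -0.2929; denominator = 1 − 0.5329 = 0.4671
φ_{22} = -0.2929 / 0.4671 = -0.627

-0.627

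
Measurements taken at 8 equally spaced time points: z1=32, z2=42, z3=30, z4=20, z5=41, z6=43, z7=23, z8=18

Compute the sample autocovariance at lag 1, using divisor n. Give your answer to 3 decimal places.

Mean z̄ = (32 + 42 + 30 + 20 + 41 + 43 + 23 + 18)/8 = 31.1250
Deviations: 0.8750, 10.8750, -1.1250, -11.1250, 9.8750, 11.8750, -8.1250, -13.1250
Σ_{t=1}^{7}(z_t−z̄)(z_{t+1}−z̄) = 27.3594
γ_1 = 27.3594 / 8 = 3.420

3.420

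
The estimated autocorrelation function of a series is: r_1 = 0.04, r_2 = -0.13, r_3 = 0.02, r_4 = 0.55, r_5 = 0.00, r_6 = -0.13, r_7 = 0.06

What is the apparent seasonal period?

4

The largest autocorrelation is r_4 = 0.55; the remaining lags stay at or below 0.06.
The dominant spike at lag 4 indicates a seasonal period of 4.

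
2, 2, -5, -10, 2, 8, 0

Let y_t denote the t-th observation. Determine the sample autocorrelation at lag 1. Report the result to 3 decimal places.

Mean ȳ = (2 + 2 − 5 − 10 + 2 + 8 + 0)/7 = -0.1429
Deviations from mean: 2.1429, 2.1429, -4.8571, -9.8571, 2.1429, 8.1429, 0.1429
Σ(y_t−ȳ)(y_{t+1}−ȳ) = (4.5918) + (-10.4082) + (47.8776) + (-21.1224) + (17.4490) + (1.1633) = 39.5510
Denominator Σ(y_t−ȳ)² = 200.8571
r_1 = 39.5510 / 200.8571 = 0.197

0.197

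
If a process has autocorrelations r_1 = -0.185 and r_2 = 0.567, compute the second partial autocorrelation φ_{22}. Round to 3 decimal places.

0.552

φ_{22} = (r_2 − r_1²) / (1 − r_1²)
r_1² = (-0.185)² = 0.034225
Numerator = 0.567 − 0.0342 = 0.5328; denominator = 1 − 0.0342 = 0.9658
φ_{22} = 0.5328 / 0.9658 = 0.552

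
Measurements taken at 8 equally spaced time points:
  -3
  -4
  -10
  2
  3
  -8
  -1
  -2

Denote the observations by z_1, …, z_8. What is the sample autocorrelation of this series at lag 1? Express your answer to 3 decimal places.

Mean z̄ = (-3 − 4 − 10 + 2 + 3 − 8 − 1 − 2)/8 = -2.8750
Deviations from mean: -0.1250, -1.1250, -7.1250, 4.8750, 5.8750, -5.1250, 1.8750, 0.8750
Σ(z_t−z̄)(z_{t+1}−z̄) = (0.1406) + (8.0156) + (-34.7344) + (28.6406) + (-30.1094) + (-9.6094) + (1.6406) = -36.0156
Denominator Σ(z_t−z̄)² = 140.8750
r_1 = -36.0156 / 140.8750 = -0.256

-0.256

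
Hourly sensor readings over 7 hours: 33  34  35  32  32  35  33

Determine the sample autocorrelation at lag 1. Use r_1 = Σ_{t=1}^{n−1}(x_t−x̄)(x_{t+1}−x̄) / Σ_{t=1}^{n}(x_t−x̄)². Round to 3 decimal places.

Mean x̄ = (33 + 34 + 35 + 32 + 32 + 35 + 33)/7 = 33.4286
Deviations from mean: -0.4286, 0.5714, 1.5714, -1.4286, -1.4286, 1.5714, -0.4286
Σ(x_t−x̄)(x_{t+1}−x̄) = (-0.2449) + (0.8980) + (-2.2449) + (2.0408) + (-2.2449) + (-0.6735) = -2.4694
Denominator Σ(x_t−x̄)² = 9.7143
r_1 = -2.4694 / 9.7143 = -0.254

-0.254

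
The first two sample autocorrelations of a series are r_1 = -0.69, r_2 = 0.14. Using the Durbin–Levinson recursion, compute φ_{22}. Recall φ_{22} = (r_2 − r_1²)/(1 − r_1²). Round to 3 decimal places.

-0.642

φ_{22} = (r_2 − r_1²) / (1 − r_1²)
r_1² = (-0.69)² = 0.4761
Numerator = 0.14 − 0.4761 = -0.3361; denominator = 1 − 0.4761 = 0.5239
φ_{22} = -0.3361 / 0.5239 = -0.642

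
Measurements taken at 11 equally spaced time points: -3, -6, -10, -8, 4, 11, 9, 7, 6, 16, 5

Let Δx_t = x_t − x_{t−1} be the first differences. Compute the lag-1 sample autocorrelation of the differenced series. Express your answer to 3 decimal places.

First differences Δx: -3, -4, 2, 12, 7, -2, -2, -1, 10, -11
Mean of differences = 0.8000
Numerator Σ(Δx_t−Δx̄)(Δx_{t+1}−Δx̄) = -34.2400
Denominator Σ(Δx_t−Δx̄)² = 445.6000
r_1(Δx) = -34.2400 / 445.6000 = -0.077

-0.077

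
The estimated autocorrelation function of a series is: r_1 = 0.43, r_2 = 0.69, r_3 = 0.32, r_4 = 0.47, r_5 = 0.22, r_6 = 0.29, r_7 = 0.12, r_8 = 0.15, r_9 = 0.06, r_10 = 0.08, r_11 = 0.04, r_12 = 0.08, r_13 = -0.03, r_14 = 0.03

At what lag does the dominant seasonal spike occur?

The largest autocorrelation is r_2 = 0.69, with a weaker echo at lag 4 (0.47); the remaining lags stay at or below 0.43.
The dominant spike at lag 2 indicates a seasonal period of 2.

2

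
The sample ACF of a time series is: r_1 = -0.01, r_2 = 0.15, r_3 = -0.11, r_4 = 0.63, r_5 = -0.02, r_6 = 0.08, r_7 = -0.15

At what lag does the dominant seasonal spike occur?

4

The largest autocorrelation is r_4 = 0.63; the remaining lags stay at or below 0.15.
The dominant spike at lag 4 indicates a seasonal period of 4.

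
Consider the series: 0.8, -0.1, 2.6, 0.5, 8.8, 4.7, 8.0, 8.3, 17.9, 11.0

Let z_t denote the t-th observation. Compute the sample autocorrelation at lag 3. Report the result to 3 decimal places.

Mean z̄ = (0.8 − 0.1 + 2.6 + 0.5 + 8.8 + 4.7 + 8.0 + 8.3 + 17.9 + 11.0)/10 = 6.2500
Numerator Σ_{t=1}^{7}(z_t−z̄)(z_{t+3}−z̄) = 6.2225
Denominator Σ(z_t−z̄)² = 290.8650
r_3 = 6.2225 / 290.8650 = 0.021

0.021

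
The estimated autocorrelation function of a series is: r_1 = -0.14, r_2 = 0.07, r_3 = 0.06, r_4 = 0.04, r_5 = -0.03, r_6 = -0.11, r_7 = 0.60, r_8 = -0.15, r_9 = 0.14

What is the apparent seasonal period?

The largest autocorrelation is r_7 = 0.60; the remaining lags stay at or below 0.14.
The dominant spike at lag 7 indicates a seasonal period of 7.

7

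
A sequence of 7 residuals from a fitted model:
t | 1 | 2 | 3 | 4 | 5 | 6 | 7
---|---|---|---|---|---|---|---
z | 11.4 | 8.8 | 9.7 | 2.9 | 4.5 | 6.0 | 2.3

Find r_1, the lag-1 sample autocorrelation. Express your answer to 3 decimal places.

0.234

Mean z̄ = (11.4 + 8.8 + 9.7 + 2.9 + 4.5 + 6.0 + 2.3)/7 = 6.5143
Deviations from mean: 4.8857, 2.2857, 3.1857, -3.6143, -2.0143, -0.5143, -4.2143
Σ(z_t−z̄)(z_{t+1}−z̄) = (11.1673) + (7.2816) + (-11.5141) + (7.2802) + (1.0359) + (2.1673) = 17.4184
Denominator Σ(z_t−z̄)² = 74.3886
r_1 = 17.4184 / 74.3886 = 0.234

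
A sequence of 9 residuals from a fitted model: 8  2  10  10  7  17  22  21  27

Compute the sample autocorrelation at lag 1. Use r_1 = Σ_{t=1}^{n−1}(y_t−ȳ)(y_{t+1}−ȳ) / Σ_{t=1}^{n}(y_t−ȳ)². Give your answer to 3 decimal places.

0.566

Mean ȳ = (8 + 2 + 10 + 10 + 7 + 17 + 22 + 21 + 27)/9 = 13.7778
Numerator Σ_{t=1}^{8}(y_t−ȳ)(y_{t+1}−ȳ) = 311.9506
Denominator Σ(y_t−ȳ)² = 551.5556
r_1 = 311.9506 / 551.5556 = 0.566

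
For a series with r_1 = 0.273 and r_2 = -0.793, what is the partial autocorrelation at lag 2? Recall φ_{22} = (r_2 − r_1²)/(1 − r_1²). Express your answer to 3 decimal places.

-0.937

φ_{22} = (r_2 − r_1²) / (1 − r_1²)
r_1² = (0.273)² = 0.074529
Numerator = -0.793 − 0.0745 = -0.8675; denominator = 1 − 0.0745 = 0.9255
φ_{22} = -0.8675 / 0.9255 = -0.937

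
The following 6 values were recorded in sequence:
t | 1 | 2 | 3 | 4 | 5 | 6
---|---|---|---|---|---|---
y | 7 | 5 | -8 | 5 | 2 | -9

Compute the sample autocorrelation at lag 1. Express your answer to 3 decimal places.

-0.220

Mean ȳ = (7 + 5 − 8 + 5 + 2 − 9)/6 = 0.3333
Deviations from mean: 6.6667, 4.6667, -8.3333, 4.6667, 1.6667, -9.3333
Numerator Σ_{t=1}^{5}(y_t−ȳ)(y_{t+1}−ȳ) = -54.4444
Denominator Σ(y_t−ȳ)² = 247.3333
r_1 = -54.4444 / 247.3333 = -0.220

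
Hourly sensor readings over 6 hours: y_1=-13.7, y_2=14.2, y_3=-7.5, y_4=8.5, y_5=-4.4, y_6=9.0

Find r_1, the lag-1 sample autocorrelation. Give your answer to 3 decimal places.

-0.742

Mean ȳ = (-13.7 + 14.2 − 7.5 + 8.5 − 4.4 + 9.0)/6 = 1.0167
Deviations from mean: -14.7167, 13.1833, -8.5167, 7.4833, -5.4167, 7.9833
Σ(y_t−ȳ)(y_{t+1}−ȳ) = (-194.0147) + (-112.2781) + (-63.7331) + (-40.5347) + (-43.2431) = -453.8036
Denominator Σ(y_t−ȳ)² = 611.9883
r_1 = -453.8036 / 611.9883 = -0.742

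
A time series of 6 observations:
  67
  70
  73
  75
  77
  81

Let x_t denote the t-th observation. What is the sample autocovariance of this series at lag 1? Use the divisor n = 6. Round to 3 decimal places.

Mean x̄ = (67 + 70 + 73 + 75 + 77 + 81)/6 = 73.8333
Σ_{t=1}^{5}(x_t−x̄)(x_{t+1}−x̄) = 54.8056
γ_1 = 54.8056 / 6 = 9.134

9.134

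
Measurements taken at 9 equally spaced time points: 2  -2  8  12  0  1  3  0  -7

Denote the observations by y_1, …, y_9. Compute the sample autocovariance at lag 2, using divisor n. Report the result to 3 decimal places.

Mean ȳ = (2 − 2 + 8 + 12 + 0 + 1 + 3 + 0 − 7)/9 = 1.8889
Σ_{t=1}^{7}(y_t−ȳ)(y_{t+2}−ȳ) = -69.4691
γ_2 = -69.4691 / 9 = -7.719

-7.719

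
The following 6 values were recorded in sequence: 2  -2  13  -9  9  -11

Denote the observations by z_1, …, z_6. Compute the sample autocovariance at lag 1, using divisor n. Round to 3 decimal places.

Mean z̄ = (2 − 2 + 13 − 9 + 9 − 11)/6 = 0.3333
Σ_{t=1}^{5}(z_t−z̄)(z_{t+1}−z̄) = -330.7778
γ_1 = -330.7778 / 6 = -55.130

-55.130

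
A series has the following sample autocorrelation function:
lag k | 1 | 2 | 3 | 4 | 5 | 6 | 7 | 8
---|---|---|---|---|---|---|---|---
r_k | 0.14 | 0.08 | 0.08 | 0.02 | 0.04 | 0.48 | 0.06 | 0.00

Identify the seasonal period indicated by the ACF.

6

The largest autocorrelation is r_6 = 0.48; the remaining lags stay at or below 0.14.
The dominant spike at lag 6 indicates a seasonal period of 6.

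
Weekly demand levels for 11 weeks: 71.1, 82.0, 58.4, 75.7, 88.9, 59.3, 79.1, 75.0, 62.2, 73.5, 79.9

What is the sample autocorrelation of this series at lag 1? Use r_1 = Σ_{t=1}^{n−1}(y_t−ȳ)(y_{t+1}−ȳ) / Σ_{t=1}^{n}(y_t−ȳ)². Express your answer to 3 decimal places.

-0.481

Mean ȳ = (71.1 + 82.0 + 58.4 + 75.7 + 88.9 + 59.3 + 79.1 + 75.0 + 62.2 + 73.5 + 79.9)/11 = 73.1909
Numerator Σ_{t=1}^{10}(y_t−ȳ)(y_{t+1}−ȳ) = -457.2228
Denominator Σ(y_t−ȳ)² = 950.8691
r_1 = -457.2228 / 950.8691 = -0.481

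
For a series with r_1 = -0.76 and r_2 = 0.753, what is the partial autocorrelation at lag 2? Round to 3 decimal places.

φ_{22} = (r_2 − r_1²) / (1 − r_1²)
r_1² = (-0.76)² = 0.5776
Numerator = 0.753 − 0.5776 = 0.1754; denominator = 1 − 0.5776 = 0.4224
φ_{22} = 0.1754 / 0.4224 = 0.415

0.415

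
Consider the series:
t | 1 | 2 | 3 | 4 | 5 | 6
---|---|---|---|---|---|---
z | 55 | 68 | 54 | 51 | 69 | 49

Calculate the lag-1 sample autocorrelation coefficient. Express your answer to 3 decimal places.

Mean z̄ = (55 + 68 + 54 + 51 + 69 + 49)/6 = 57.6667
Deviations from mean: -2.6667, 10.3333, -3.6667, -6.6667, 11.3333, -8.6667
Σ(z_t−z̄)(z_{t+1}−z̄) = (-27.5556) + (-37.8889) + (24.4444) + (-75.5556) + (-98.2222) = -214.7778
Denominator Σ(z_t−z̄)² = 375.3333
r_1 = -214.7778 / 375.3333 = -0.572

-0.572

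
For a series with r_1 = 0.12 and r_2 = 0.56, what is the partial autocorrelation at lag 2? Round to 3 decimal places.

0.554

φ_{22} = (r_2 − r_1²) / (1 − r_1²)
r_1² = (0.12)² = 0.0144
Numerator = 0.56 − 0.0144 = 0.5456; denominator = 1 − 0.0144 = 0.9856
φ_{22} = 0.5456 / 0.9856 = 0.554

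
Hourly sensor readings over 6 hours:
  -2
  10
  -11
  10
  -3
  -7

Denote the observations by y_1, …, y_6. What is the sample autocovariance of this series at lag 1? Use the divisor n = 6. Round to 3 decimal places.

-41.042

Mean ȳ = (-2 + 10 − 11 + 10 − 3 − 7)/6 = -0.5000
Deviations: -1.5000, 10.5000, -10.5000, 10.5000, -2.5000, -6.5000
Σ_{t=1}^{5}(y_t−ȳ)(y_{t+1}−ȳ) = -246.2500
γ_1 = -246.2500 / 6 = -41.042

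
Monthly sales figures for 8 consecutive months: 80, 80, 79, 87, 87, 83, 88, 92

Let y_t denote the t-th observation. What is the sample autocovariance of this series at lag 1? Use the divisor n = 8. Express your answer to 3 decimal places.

Mean ȳ = (80 + 80 + 79 + 87 + 87 + 83 + 88 + 92)/8 = 84.5000
Deviations: -4.5000, -4.5000, -5.5000, 2.5000, 2.5000, -1.5000, 3.5000, 7.5000
Σ_{t=1}^{7}(y_t−ȳ)(y_{t+1}−ȳ) = 54.7500
γ_1 = 54.7500 / 8 = 6.844

6.844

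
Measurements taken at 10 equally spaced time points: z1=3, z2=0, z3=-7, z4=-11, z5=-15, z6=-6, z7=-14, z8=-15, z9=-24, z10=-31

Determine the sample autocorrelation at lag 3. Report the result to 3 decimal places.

Mean z̄ = (3 + 0 − 7 − 11 − 15 − 6 − 14 − 15 − 24 − 31)/10 = -12.0000
Σ(z_t−z̄)(z_{t+3}−z̄) = (15.0000) + (-36.0000) + (30.0000) + (-2.0000) + (9.0000) + (-72.0000) + (38.0000) = -18.0000
Denominator Σ(z_t−z̄)² = 958.0000
r_3 = -18.0000 / 958.0000 = -0.019

-0.019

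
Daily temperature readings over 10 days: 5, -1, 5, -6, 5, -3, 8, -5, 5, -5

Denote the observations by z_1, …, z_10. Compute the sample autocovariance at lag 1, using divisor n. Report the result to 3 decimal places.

Mean z̄ = (5 − 1 + 5 − 6 + 5 − 3 + 8 − 5 + 5 − 5)/10 = 0.8000
Σ_{t=1}^{9}(z_t−z̄)(z_{t+1}−z̄) = -206.0400
γ_1 = -206.0400 / 10 = -20.604

-20.604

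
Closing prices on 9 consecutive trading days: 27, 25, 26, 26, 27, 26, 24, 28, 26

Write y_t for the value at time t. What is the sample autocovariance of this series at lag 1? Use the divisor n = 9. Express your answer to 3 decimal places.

Mean ȳ = (27 + 25 + 26 + 26 + 27 + 26 + 24 + 28 + 26)/9 = 26.1111
Σ_{t=1}^{8}(y_t−ȳ)(y_{t+1}−ȳ) = -5.0123
γ_1 = -5.0123 / 9 = -0.557

-0.557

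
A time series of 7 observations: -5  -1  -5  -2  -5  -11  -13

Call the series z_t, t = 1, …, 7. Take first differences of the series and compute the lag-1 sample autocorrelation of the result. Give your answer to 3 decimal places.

-0.279

First differences Δz: 4, -4, 3, -3, -6, -2
Mean of differences = -1.3333
Numerator Σ(Δz_t−Δz̄)(Δz_{t+1}−Δz̄) = -22.1111
Denominator Σ(Δz_t−Δz̄)² = 79.3333
r_1(Δz) = -22.1111 / 79.3333 = -0.279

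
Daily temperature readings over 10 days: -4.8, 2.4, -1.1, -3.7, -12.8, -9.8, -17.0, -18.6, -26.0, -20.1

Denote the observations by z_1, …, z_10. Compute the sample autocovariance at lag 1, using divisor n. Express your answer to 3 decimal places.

Mean z̄ = (-4.8 + 2.4 − 1.1 − 3.7 − 12.8 − 9.8 − 17.0 − 18.6 − 26.0 − 20.1)/10 = -11.1500
Σ_{t=1}^{9}(z_t−z̄)(z_{t+1}−z̄) = 561.7975
γ_1 = 561.7975 / 10 = 56.180

56.180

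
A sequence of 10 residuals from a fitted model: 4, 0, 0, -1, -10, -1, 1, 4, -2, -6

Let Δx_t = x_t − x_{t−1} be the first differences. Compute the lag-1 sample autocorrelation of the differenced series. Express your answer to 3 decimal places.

First differences Δx: -4, 0, -1, -9, 9, 2, 3, -6, -4
Mean of differences = -1.1111
Numerator Σ(Δx_t−Δx̄)(Δx_{t+1}−Δx̄) = -45.4568
Denominator Σ(Δx_t−Δx̄)² = 232.8889
r_1(Δx) = -45.4568 / 232.8889 = -0.195

-0.195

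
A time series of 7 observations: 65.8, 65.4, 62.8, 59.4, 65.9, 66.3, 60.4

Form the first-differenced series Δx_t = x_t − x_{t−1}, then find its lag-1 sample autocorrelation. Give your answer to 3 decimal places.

-0.132

First differences Δx: -0.4, -2.6, -3.4, 6.5, 0.4, -5.9
Mean of differences = -0.9000
Numerator Σ(Δx_t−Δx̄)(Δx_{t+1}−Δx̄) = -11.9800
Denominator Σ(Δx_t−Δx̄)² = 90.8400
r_1(Δx) = -11.9800 / 90.8400 = -0.132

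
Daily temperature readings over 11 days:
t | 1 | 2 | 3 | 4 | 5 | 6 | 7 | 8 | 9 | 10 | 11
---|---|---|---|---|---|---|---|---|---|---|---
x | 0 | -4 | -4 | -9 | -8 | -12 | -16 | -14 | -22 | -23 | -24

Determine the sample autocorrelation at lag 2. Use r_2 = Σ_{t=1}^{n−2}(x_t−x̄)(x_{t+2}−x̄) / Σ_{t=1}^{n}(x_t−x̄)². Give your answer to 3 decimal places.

0.466

Mean x̄ = (0 − 4 − 4 − 9 − 8 − 12 − 16 − 14 − 22 − 23 − 24)/11 = -12.3636
Numerator Σ_{t=1}^{9}(x_t−x̄)(x_{t+2}−x̄) = 317.3719
Denominator Σ(x_t−x̄)² = 680.5455
r_2 = 317.3719 / 680.5455 = 0.466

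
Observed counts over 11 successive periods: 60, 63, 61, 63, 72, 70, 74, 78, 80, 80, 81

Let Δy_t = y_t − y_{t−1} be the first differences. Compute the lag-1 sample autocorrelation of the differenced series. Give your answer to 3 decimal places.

First differences Δy: 3, -2, 2, 9, -2, 4, 4, 2, 0, 1
Mean of differences = 2.1000
Numerator Σ(Δy_t−Δȳ)(Δy_{t+1}−Δȳ) = -34.1100
Denominator Σ(Δy_t−Δȳ)² = 94.9000
r_1(Δy) = -34.1100 / 94.9000 = -0.359

-0.359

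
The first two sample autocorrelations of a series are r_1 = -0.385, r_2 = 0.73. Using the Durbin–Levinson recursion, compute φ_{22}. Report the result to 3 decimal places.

0.683

φ_{22} = (r_2 − r_1²) / (1 − r_1²)
r_1² = (-0.385)² = 0.148225
Numerator = 0.73 − 0.1482 = 0.5818; denominator = 1 − 0.1482 = 0.8518
φ_{22} = 0.5818 / 0.8518 = 0.683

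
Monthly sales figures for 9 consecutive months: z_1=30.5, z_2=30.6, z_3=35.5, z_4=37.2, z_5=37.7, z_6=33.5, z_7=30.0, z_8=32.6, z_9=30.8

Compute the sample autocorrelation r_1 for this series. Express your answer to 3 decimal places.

0.447

Mean z̄ = (30.5 + 30.6 + 35.5 + 37.2 + 37.7 + 33.5 + 30.0 + 32.6 + 30.8)/9 = 33.1556
Numerator Σ_{t=1}^{8}(z_t−z̄)(z_{t+1}−z̄) = 32.1969
Denominator Σ(z_t−z̄)² = 72.0222
r_1 = 32.1969 / 72.0222 = 0.447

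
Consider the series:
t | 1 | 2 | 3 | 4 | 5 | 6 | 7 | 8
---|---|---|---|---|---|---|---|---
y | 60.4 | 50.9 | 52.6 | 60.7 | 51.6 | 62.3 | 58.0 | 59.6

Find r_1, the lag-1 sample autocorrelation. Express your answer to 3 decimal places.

Mean ȳ = (60.4 + 50.9 + 52.6 + 60.7 + 51.6 + 62.3 + 58.0 + 59.6)/8 = 57.0125
Deviations from mean: 3.3875, -6.1125, -4.4125, 3.6875, -5.4125, 5.2875, 0.9875, 2.5875
Numerator Σ_{t=1}^{7}(y_t−ȳ)(y_{t+1}−ȳ) = -50.8064
Denominator Σ(y_t−ȳ)² = 146.8288
r_1 = -50.8064 / 146.8288 = -0.346

-0.346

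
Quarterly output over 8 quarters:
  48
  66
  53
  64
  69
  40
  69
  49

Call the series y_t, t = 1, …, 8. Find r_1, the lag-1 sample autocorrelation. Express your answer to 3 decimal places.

Mean ȳ = (48 + 66 + 53 + 64 + 69 + 40 + 69 + 49)/8 = 57.2500
Deviations from mean: -9.2500, 8.7500, -4.2500, 6.7500, 11.7500, -17.2500, 11.7500, -8.2500
Σ(y_t−ȳ)(y_{t+1}−ȳ) = (-80.9375) + (-37.1875) + (-28.6875) + (79.3125) + (-202.6875) + (-202.6875) + (-96.9375) = -569.8125
Denominator Σ(y_t−ȳ)² = 867.5000
r_1 = -569.8125 / 867.5000 = -0.657

-0.657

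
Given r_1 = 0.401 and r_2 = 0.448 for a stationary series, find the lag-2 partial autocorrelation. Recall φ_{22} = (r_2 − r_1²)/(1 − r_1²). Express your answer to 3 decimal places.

0.342

φ_{22} = (r_2 − r_1²) / (1 − r_1²)
r_1² = (0.401)² = 0.160801
Numerator = 0.448 − 0.1608 = 0.2872; denominator = 1 − 0.1608 = 0.8392
φ_{22} = 0.2872 / 0.8392 = 0.342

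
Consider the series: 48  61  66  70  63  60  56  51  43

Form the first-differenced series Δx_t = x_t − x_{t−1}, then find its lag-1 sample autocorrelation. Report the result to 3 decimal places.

0.388

First differences Δx: 13, 5, 4, -7, -3, -4, -5, -8
Mean of differences = -0.6250
Numerator Σ(Δx_t−Δx̄)(Δx_{t+1}−Δx̄) = 143.3594
Denominator Σ(Δx_t−Δx̄)² = 369.8750
r_1(Δx) = 143.3594 / 369.8750 = 0.388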